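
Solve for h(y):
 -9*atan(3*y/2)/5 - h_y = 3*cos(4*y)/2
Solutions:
 h(y) = C1 - 9*y*atan(3*y/2)/5 + 3*log(9*y^2 + 4)/5 - 3*sin(4*y)/8


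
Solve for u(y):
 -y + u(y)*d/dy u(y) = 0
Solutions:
 u(y) = -sqrt(C1 + y^2)
 u(y) = sqrt(C1 + y^2)


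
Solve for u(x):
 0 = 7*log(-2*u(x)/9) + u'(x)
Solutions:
 Integral(1/(log(-_y) - 2*log(3) + log(2)), (_y, u(x)))/7 = C1 - x


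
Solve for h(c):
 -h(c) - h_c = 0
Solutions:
 h(c) = C1*exp(-c)


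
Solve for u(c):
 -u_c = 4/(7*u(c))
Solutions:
 u(c) = -sqrt(C1 - 56*c)/7
 u(c) = sqrt(C1 - 56*c)/7


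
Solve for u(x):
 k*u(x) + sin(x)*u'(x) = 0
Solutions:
 u(x) = C1*exp(k*(-log(cos(x) - 1) + log(cos(x) + 1))/2)


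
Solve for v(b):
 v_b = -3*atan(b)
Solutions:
 v(b) = C1 - 3*b*atan(b) + 3*log(b^2 + 1)/2


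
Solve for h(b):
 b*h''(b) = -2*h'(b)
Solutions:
 h(b) = C1 + C2/b


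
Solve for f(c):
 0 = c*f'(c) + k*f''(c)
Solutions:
 f(c) = C1 + C2*sqrt(k)*erf(sqrt(2)*c*sqrt(1/k)/2)


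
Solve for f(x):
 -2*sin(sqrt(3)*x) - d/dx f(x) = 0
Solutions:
 f(x) = C1 + 2*sqrt(3)*cos(sqrt(3)*x)/3


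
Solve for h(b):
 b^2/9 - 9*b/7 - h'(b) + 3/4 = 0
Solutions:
 h(b) = C1 + b^3/27 - 9*b^2/14 + 3*b/4


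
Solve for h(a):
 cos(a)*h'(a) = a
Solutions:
 h(a) = C1 + Integral(a/cos(a), a)


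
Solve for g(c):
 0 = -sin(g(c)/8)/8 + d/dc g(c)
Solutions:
 -c/8 + 4*log(cos(g(c)/8) - 1) - 4*log(cos(g(c)/8) + 1) = C1


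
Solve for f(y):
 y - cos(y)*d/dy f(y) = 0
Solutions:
 f(y) = C1 + Integral(y/cos(y), y)


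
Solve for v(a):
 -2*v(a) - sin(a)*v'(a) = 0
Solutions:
 v(a) = C1*(cos(a) + 1)/(cos(a) - 1)


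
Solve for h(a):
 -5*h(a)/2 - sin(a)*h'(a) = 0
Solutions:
 h(a) = C1*(cos(a) + 1)^(5/4)/(cos(a) - 1)^(5/4)


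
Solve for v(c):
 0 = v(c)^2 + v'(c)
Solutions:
 v(c) = 1/(C1 + c)


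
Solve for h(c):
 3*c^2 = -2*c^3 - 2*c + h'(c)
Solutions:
 h(c) = C1 + c^4/2 + c^3 + c^2


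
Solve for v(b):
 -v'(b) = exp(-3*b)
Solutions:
 v(b) = C1 + exp(-3*b)/3


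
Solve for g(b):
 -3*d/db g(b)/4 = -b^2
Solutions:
 g(b) = C1 + 4*b^3/9


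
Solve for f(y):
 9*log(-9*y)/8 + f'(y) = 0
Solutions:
 f(y) = C1 - 9*y*log(-y)/8 + 9*y*(1 - 2*log(3))/8


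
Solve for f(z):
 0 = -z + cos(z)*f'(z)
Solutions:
 f(z) = C1 + Integral(z/cos(z), z)


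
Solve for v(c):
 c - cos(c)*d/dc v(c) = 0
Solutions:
 v(c) = C1 + Integral(c/cos(c), c)


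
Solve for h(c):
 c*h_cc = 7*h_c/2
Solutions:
 h(c) = C1 + C2*c^(9/2)


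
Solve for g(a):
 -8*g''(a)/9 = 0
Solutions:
 g(a) = C1 + C2*a


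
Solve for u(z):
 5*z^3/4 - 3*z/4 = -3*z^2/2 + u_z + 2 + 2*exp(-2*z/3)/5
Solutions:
 u(z) = C1 + 5*z^4/16 + z^3/2 - 3*z^2/8 - 2*z + 3*exp(-2*z/3)/5


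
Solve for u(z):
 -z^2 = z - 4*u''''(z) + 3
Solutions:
 u(z) = C1 + C2*z + C3*z^2 + C4*z^3 + z^6/1440 + z^5/480 + z^4/32


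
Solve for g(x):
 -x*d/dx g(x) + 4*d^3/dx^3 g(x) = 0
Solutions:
 g(x) = C1 + Integral(C2*airyai(2^(1/3)*x/2) + C3*airybi(2^(1/3)*x/2), x)


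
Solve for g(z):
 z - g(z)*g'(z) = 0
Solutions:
 g(z) = -sqrt(C1 + z^2)
 g(z) = sqrt(C1 + z^2)


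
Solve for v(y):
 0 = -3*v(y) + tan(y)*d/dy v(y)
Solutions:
 v(y) = C1*sin(y)^3


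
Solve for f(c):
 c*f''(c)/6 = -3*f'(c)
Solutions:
 f(c) = C1 + C2/c^17


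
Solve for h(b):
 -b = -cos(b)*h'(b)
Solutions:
 h(b) = C1 + Integral(b/cos(b), b)


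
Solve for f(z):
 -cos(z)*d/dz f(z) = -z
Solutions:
 f(z) = C1 + Integral(z/cos(z), z)


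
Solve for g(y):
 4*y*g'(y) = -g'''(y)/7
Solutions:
 g(y) = C1 + Integral(C2*airyai(-28^(1/3)*y) + C3*airybi(-28^(1/3)*y), y)


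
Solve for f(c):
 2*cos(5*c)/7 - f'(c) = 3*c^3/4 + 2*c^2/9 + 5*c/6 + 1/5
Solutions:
 f(c) = C1 - 3*c^4/16 - 2*c^3/27 - 5*c^2/12 - c/5 + 2*sin(5*c)/35


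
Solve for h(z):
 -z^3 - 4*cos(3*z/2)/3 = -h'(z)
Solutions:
 h(z) = C1 + z^4/4 + 8*sin(3*z/2)/9


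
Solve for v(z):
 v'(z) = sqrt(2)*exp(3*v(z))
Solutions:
 v(z) = log(-1/(C1 + 3*sqrt(2)*z))/3
 v(z) = log((-1/(C1 + sqrt(2)*z))^(1/3)*(-3^(2/3) - 3*3^(1/6)*I)/6)
 v(z) = log((-1/(C1 + sqrt(2)*z))^(1/3)*(-3^(2/3) + 3*3^(1/6)*I)/6)


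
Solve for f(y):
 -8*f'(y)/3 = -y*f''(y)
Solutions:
 f(y) = C1 + C2*y^(11/3)


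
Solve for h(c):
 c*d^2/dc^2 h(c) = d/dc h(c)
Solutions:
 h(c) = C1 + C2*c^2


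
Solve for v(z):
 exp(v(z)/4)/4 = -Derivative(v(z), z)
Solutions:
 v(z) = 4*log(1/(C1 + z)) + 16*log(2)


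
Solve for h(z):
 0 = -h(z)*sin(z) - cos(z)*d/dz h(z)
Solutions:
 h(z) = C1*cos(z)


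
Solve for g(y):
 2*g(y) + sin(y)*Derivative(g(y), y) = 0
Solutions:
 g(y) = C1*(cos(y) + 1)/(cos(y) - 1)


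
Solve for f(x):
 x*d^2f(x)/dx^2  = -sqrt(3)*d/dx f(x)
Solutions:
 f(x) = C1 + C2*x^(1 - sqrt(3))


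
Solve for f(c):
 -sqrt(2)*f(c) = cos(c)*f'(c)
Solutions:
 f(c) = C1*(sin(c) - 1)^(sqrt(2)/2)/(sin(c) + 1)^(sqrt(2)/2)


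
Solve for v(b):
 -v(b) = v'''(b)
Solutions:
 v(b) = C3*exp(-b) + (C1*sin(sqrt(3)*b/2) + C2*cos(sqrt(3)*b/2))*exp(b/2)


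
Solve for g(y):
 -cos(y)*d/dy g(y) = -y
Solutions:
 g(y) = C1 + Integral(y/cos(y), y)


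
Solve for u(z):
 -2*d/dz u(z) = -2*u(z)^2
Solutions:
 u(z) = -1/(C1 + z)


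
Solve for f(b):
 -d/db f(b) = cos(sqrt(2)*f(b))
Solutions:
 f(b) = sqrt(2)*(pi - asin((exp(2*sqrt(2)*C1) + exp(2*sqrt(2)*b))/(exp(2*sqrt(2)*C1) - exp(2*sqrt(2)*b))))/2
 f(b) = sqrt(2)*asin((exp(2*sqrt(2)*C1) + exp(2*sqrt(2)*b))/(exp(2*sqrt(2)*C1) - exp(2*sqrt(2)*b)))/2


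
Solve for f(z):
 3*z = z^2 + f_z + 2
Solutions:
 f(z) = C1 - z^3/3 + 3*z^2/2 - 2*z


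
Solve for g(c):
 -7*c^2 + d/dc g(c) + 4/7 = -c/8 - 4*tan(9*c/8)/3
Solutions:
 g(c) = C1 + 7*c^3/3 - c^2/16 - 4*c/7 + 32*log(cos(9*c/8))/27


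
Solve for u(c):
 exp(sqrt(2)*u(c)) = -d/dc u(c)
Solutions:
 u(c) = sqrt(2)*(2*log(1/(C1 + c)) - log(2))/4


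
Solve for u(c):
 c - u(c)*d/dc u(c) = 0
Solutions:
 u(c) = -sqrt(C1 + c^2)
 u(c) = sqrt(C1 + c^2)


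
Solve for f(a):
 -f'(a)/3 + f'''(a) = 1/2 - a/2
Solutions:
 f(a) = C1 + C2*exp(-sqrt(3)*a/3) + C3*exp(sqrt(3)*a/3) + 3*a^2/4 - 3*a/2


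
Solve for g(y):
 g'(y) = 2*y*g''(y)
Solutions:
 g(y) = C1 + C2*y^(3/2)


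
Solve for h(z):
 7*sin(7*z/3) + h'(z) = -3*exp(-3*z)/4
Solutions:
 h(z) = C1 + 3*cos(7*z/3) + exp(-3*z)/4


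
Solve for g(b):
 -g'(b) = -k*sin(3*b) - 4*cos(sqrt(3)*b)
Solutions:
 g(b) = C1 - k*cos(3*b)/3 + 4*sqrt(3)*sin(sqrt(3)*b)/3


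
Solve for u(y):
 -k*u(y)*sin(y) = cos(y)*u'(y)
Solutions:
 u(y) = C1*exp(k*log(cos(y)))


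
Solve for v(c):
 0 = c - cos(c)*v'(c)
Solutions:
 v(c) = C1 + Integral(c/cos(c), c)


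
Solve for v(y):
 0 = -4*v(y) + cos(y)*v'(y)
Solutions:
 v(y) = C1*(sin(y)^2 + 2*sin(y) + 1)/(sin(y)^2 - 2*sin(y) + 1)


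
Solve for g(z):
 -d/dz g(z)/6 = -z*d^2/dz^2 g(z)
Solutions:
 g(z) = C1 + C2*z^(7/6)


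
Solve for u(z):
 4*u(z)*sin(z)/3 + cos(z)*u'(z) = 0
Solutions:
 u(z) = C1*cos(z)^(4/3)


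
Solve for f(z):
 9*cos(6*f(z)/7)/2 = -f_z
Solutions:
 9*z/2 - 7*log(sin(6*f(z)/7) - 1)/12 + 7*log(sin(6*f(z)/7) + 1)/12 = C1


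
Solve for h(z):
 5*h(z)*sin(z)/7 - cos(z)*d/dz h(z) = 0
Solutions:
 h(z) = C1/cos(z)^(5/7)


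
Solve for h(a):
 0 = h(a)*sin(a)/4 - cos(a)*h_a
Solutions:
 h(a) = C1/cos(a)^(1/4)


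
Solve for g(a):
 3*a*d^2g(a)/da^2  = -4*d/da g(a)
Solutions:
 g(a) = C1 + C2/a^(1/3)


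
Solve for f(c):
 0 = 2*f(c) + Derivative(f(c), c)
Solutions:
 f(c) = C1*exp(-2*c)


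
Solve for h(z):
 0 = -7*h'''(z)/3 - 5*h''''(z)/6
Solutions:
 h(z) = C1 + C2*z + C3*z^2 + C4*exp(-14*z/5)


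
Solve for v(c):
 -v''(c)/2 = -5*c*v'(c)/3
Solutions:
 v(c) = C1 + C2*erfi(sqrt(15)*c/3)


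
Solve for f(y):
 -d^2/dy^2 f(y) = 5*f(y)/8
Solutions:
 f(y) = C1*sin(sqrt(10)*y/4) + C2*cos(sqrt(10)*y/4)


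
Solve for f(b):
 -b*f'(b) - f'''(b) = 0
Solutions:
 f(b) = C1 + Integral(C2*airyai(-b) + C3*airybi(-b), b)


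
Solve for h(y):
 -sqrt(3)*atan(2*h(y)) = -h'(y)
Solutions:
 Integral(1/atan(2*_y), (_y, h(y))) = C1 + sqrt(3)*y


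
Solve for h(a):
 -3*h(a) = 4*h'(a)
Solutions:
 h(a) = C1*exp(-3*a/4)


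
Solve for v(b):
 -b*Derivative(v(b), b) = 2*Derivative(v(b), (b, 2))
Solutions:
 v(b) = C1 + C2*erf(b/2)


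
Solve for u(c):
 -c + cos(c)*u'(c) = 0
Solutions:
 u(c) = C1 + Integral(c/cos(c), c)


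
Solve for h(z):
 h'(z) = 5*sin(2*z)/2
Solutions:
 h(z) = C1 - 5*cos(2*z)/4


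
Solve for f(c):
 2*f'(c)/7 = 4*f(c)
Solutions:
 f(c) = C1*exp(14*c)


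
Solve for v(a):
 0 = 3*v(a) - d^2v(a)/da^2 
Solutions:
 v(a) = C1*exp(-sqrt(3)*a) + C2*exp(sqrt(3)*a)


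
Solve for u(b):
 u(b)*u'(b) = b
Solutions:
 u(b) = -sqrt(C1 + b^2)
 u(b) = sqrt(C1 + b^2)


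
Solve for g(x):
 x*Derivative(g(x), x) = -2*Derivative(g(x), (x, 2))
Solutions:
 g(x) = C1 + C2*erf(x/2)


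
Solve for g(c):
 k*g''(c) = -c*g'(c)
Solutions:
 g(c) = C1 + C2*sqrt(k)*erf(sqrt(2)*c*sqrt(1/k)/2)


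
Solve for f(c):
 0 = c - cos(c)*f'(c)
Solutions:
 f(c) = C1 + Integral(c/cos(c), c)


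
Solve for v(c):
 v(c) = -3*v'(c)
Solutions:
 v(c) = C1*exp(-c/3)


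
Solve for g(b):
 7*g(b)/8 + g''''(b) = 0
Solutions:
 g(b) = (C1*sin(2^(3/4)*7^(1/4)*b/4) + C2*cos(2^(3/4)*7^(1/4)*b/4))*exp(-2^(3/4)*7^(1/4)*b/4) + (C3*sin(2^(3/4)*7^(1/4)*b/4) + C4*cos(2^(3/4)*7^(1/4)*b/4))*exp(2^(3/4)*7^(1/4)*b/4)


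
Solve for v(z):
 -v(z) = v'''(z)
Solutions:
 v(z) = C3*exp(-z) + (C1*sin(sqrt(3)*z/2) + C2*cos(sqrt(3)*z/2))*exp(z/2)


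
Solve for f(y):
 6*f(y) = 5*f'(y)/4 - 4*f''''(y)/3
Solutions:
 f(y) = (C1*sin(y*sqrt(Abs(16*3^(2/3)/(75 + sqrt(6285831)*I)^(1/3) - 5*3^(5/6)/(8*sqrt(16*3^(1/3)/(75 + sqrt(6285831)*I)^(1/3) + (75 + sqrt(6285831)*I)^(1/3)/8)) + 3^(1/3)*(75 + sqrt(6285831)*I)^(1/3)/8))/2) + C2*cos(y*sqrt(16*3^(2/3)/(75 + sqrt(6285831)*I)^(1/3) - 5*3^(5/6)/(8*sqrt(16*3^(1/3)/(75 + sqrt(6285831)*I)^(1/3) + (75 + sqrt(6285831)*I)^(1/3)/8)) + 3^(1/3)*(75 + sqrt(6285831)*I)^(1/3)/8)/2))*exp(3^(1/6)*y*sqrt(16*3^(1/3)/(75 + sqrt(6285831)*I)^(1/3) + (75 + sqrt(6285831)*I)^(1/3)/8)/2) + (C3*sin(y*sqrt(Abs(16*3^(2/3)/(75 + sqrt(6285831)*I)^(1/3) + 5*3^(5/6)/(8*sqrt(16*3^(1/3)/(75 + sqrt(6285831)*I)^(1/3) + (75 + sqrt(6285831)*I)^(1/3)/8)) + 3^(1/3)*(75 + sqrt(6285831)*I)^(1/3)/8))/2) + C4*cos(y*sqrt(16*3^(2/3)/(75 + sqrt(6285831)*I)^(1/3) + 5*3^(5/6)/(8*sqrt(16*3^(1/3)/(75 + sqrt(6285831)*I)^(1/3) + (75 + sqrt(6285831)*I)^(1/3)/8)) + 3^(1/3)*(75 + sqrt(6285831)*I)^(1/3)/8)/2))*exp(-3^(1/6)*y*sqrt(16*3^(1/3)/(75 + sqrt(6285831)*I)^(1/3) + (75 + sqrt(6285831)*I)^(1/3)/8)/2)


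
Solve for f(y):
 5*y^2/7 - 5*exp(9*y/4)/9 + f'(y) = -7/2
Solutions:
 f(y) = C1 - 5*y^3/21 - 7*y/2 + 20*exp(9*y/4)/81


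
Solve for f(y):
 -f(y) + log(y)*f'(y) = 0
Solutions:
 f(y) = C1*exp(li(y))


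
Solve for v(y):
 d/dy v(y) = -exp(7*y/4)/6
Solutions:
 v(y) = C1 - 2*exp(7*y/4)/21


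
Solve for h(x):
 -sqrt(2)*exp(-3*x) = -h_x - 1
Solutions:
 h(x) = C1 - x - sqrt(2)*exp(-3*x)/3


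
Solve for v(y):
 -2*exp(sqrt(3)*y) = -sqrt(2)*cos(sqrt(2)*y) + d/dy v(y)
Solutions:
 v(y) = C1 - 2*sqrt(3)*exp(sqrt(3)*y)/3 + sin(sqrt(2)*y)


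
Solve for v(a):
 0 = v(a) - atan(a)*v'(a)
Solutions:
 v(a) = C1*exp(Integral(1/atan(a), a))


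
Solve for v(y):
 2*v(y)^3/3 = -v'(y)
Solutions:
 v(y) = -sqrt(6)*sqrt(-1/(C1 - 2*y))/2
 v(y) = sqrt(6)*sqrt(-1/(C1 - 2*y))/2


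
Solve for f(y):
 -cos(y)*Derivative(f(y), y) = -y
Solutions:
 f(y) = C1 + Integral(y/cos(y), y)


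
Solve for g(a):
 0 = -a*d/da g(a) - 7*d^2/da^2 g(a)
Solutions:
 g(a) = C1 + C2*erf(sqrt(14)*a/14)


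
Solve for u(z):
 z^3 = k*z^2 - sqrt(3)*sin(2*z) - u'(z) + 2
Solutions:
 u(z) = C1 + k*z^3/3 - z^4/4 + 2*z + sqrt(3)*cos(2*z)/2


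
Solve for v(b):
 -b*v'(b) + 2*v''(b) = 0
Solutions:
 v(b) = C1 + C2*erfi(b/2)


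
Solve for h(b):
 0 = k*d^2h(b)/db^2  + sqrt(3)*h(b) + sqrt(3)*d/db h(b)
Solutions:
 h(b) = C1*exp(b*(sqrt(-4*sqrt(3)*k + 3) - sqrt(3))/(2*k)) + C2*exp(-b*(sqrt(-4*sqrt(3)*k + 3) + sqrt(3))/(2*k))


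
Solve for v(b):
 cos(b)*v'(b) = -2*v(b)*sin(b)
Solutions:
 v(b) = C1*cos(b)^2


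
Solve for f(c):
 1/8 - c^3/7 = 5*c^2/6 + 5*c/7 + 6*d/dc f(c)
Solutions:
 f(c) = C1 - c^4/168 - 5*c^3/108 - 5*c^2/84 + c/48


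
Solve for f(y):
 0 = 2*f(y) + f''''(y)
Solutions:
 f(y) = (C1*sin(2^(3/4)*y/2) + C2*cos(2^(3/4)*y/2))*exp(-2^(3/4)*y/2) + (C3*sin(2^(3/4)*y/2) + C4*cos(2^(3/4)*y/2))*exp(2^(3/4)*y/2)


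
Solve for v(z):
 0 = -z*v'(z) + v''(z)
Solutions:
 v(z) = C1 + C2*erfi(sqrt(2)*z/2)


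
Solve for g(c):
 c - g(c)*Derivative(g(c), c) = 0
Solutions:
 g(c) = -sqrt(C1 + c^2)
 g(c) = sqrt(C1 + c^2)


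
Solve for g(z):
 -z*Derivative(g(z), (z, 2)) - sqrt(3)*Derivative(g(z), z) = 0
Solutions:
 g(z) = C1 + C2*z^(1 - sqrt(3))


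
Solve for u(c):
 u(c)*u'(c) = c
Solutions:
 u(c) = -sqrt(C1 + c^2)
 u(c) = sqrt(C1 + c^2)


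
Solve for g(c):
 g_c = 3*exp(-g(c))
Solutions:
 g(c) = log(C1 + 3*c)


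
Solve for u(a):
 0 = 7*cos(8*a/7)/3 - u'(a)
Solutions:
 u(a) = C1 + 49*sin(8*a/7)/24


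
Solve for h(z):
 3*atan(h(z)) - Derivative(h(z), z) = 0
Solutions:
 Integral(1/atan(_y), (_y, h(z))) = C1 + 3*z


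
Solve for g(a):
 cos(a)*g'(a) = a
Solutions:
 g(a) = C1 + Integral(a/cos(a), a)


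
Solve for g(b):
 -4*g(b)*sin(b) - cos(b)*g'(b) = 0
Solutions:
 g(b) = C1*cos(b)^4


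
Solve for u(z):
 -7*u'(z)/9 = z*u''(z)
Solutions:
 u(z) = C1 + C2*z^(2/9)


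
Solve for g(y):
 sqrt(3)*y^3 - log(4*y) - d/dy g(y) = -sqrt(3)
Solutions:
 g(y) = C1 + sqrt(3)*y^4/4 - y*log(y) - y*log(4) + y + sqrt(3)*y


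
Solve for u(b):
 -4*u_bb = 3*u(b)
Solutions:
 u(b) = C1*sin(sqrt(3)*b/2) + C2*cos(sqrt(3)*b/2)


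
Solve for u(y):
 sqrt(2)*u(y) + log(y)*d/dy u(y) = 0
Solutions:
 u(y) = C1*exp(-sqrt(2)*li(y))


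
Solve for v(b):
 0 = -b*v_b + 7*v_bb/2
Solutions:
 v(b) = C1 + C2*erfi(sqrt(7)*b/7)


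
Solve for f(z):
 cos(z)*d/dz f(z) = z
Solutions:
 f(z) = C1 + Integral(z/cos(z), z)


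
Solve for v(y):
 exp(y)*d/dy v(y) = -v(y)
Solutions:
 v(y) = C1*exp(exp(-y))


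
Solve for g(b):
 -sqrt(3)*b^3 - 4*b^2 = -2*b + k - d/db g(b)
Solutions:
 g(b) = C1 + sqrt(3)*b^4/4 + 4*b^3/3 - b^2 + b*k


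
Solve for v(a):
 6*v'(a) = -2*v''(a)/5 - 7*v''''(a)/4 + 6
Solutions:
 v(a) = C1 + C2*exp(a*(-4*2450^(1/3)*3^(2/3)/(4725 + sqrt(22328985))^(1/3) + 420^(1/3)*(4725 + sqrt(22328985))^(1/3))/210)*sin(3^(1/6)*a*(12*2450^(1/3)/(4725 + sqrt(22328985))^(1/3) + 140^(1/3)*3^(2/3)*(4725 + sqrt(22328985))^(1/3))/210) + C3*exp(a*(-4*2450^(1/3)*3^(2/3)/(4725 + sqrt(22328985))^(1/3) + 420^(1/3)*(4725 + sqrt(22328985))^(1/3))/210)*cos(3^(1/6)*a*(12*2450^(1/3)/(4725 + sqrt(22328985))^(1/3) + 140^(1/3)*3^(2/3)*(4725 + sqrt(22328985))^(1/3))/210) + C4*exp(-a*(-4*2450^(1/3)*3^(2/3)/(4725 + sqrt(22328985))^(1/3) + 420^(1/3)*(4725 + sqrt(22328985))^(1/3))/105) + a


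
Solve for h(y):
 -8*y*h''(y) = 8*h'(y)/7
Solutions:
 h(y) = C1 + C2*y^(6/7)


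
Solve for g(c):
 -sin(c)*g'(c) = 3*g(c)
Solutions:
 g(c) = C1*(cos(c) + 1)^(3/2)/(cos(c) - 1)^(3/2)


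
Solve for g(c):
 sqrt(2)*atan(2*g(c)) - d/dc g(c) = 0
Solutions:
 Integral(1/atan(2*_y), (_y, g(c))) = C1 + sqrt(2)*c


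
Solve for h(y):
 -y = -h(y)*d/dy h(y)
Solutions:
 h(y) = -sqrt(C1 + y^2)
 h(y) = sqrt(C1 + y^2)


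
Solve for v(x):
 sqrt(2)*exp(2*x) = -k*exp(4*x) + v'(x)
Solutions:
 v(x) = C1 + k*exp(4*x)/4 + sqrt(2)*exp(2*x)/2


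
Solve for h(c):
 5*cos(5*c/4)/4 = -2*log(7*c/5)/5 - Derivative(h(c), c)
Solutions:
 h(c) = C1 - 2*c*log(c)/5 - 2*c*log(7)/5 + 2*c/5 + 2*c*log(5)/5 - sin(5*c/4)


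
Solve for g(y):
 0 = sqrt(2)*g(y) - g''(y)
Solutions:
 g(y) = C1*exp(-2^(1/4)*y) + C2*exp(2^(1/4)*y)


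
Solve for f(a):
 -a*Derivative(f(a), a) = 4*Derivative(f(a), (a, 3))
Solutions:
 f(a) = C1 + Integral(C2*airyai(-2^(1/3)*a/2) + C3*airybi(-2^(1/3)*a/2), a)


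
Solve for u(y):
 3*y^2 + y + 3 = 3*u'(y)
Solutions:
 u(y) = C1 + y^3/3 + y^2/6 + y


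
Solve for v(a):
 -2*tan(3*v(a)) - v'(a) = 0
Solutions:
 v(a) = -asin(C1*exp(-6*a))/3 + pi/3
 v(a) = asin(C1*exp(-6*a))/3


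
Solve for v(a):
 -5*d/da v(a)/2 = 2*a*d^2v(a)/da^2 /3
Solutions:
 v(a) = C1 + C2/a^(11/4)


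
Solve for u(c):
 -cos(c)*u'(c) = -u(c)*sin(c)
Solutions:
 u(c) = C1/cos(c)


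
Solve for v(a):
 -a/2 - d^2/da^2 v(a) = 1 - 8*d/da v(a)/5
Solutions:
 v(a) = C1 + C2*exp(8*a/5) + 5*a^2/32 + 105*a/128


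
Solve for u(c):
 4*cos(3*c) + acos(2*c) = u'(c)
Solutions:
 u(c) = C1 + c*acos(2*c) - sqrt(1 - 4*c^2)/2 + 4*sin(3*c)/3


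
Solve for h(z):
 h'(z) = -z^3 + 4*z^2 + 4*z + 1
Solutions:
 h(z) = C1 - z^4/4 + 4*z^3/3 + 2*z^2 + z


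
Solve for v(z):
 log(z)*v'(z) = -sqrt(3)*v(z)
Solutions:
 v(z) = C1*exp(-sqrt(3)*li(z))


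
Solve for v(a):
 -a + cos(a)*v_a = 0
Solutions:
 v(a) = C1 + Integral(a/cos(a), a)


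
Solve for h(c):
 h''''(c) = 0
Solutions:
 h(c) = C1 + C2*c + C3*c^2 + C4*c^3


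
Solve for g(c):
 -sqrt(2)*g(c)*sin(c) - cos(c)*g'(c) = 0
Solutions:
 g(c) = C1*cos(c)^(sqrt(2))


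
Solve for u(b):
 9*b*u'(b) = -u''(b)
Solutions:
 u(b) = C1 + C2*erf(3*sqrt(2)*b/2)


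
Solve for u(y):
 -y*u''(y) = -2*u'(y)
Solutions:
 u(y) = C1 + C2*y^3


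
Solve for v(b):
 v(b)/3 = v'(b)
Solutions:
 v(b) = C1*exp(b/3)


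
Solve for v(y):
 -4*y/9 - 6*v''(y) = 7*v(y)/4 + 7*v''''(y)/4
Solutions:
 v(y) = C1*sin(sqrt(7)*y*sqrt(12 - sqrt(95))/7) + C2*sin(sqrt(7)*y*sqrt(sqrt(95) + 12)/7) + C3*cos(sqrt(7)*y*sqrt(12 - sqrt(95))/7) + C4*cos(sqrt(7)*y*sqrt(sqrt(95) + 12)/7) - 16*y/63


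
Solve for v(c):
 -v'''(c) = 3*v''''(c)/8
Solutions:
 v(c) = C1 + C2*c + C3*c^2 + C4*exp(-8*c/3)


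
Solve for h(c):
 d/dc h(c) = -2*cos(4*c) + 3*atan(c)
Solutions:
 h(c) = C1 + 3*c*atan(c) - 3*log(c^2 + 1)/2 - sin(4*c)/2


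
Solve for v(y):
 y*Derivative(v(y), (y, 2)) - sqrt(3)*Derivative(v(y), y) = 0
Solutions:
 v(y) = C1 + C2*y^(1 + sqrt(3))


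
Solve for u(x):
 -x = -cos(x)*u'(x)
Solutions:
 u(x) = C1 + Integral(x/cos(x), x)


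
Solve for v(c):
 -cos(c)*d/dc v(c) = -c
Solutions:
 v(c) = C1 + Integral(c/cos(c), c)


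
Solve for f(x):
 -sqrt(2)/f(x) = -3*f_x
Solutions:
 f(x) = -sqrt(C1 + 6*sqrt(2)*x)/3
 f(x) = sqrt(C1 + 6*sqrt(2)*x)/3


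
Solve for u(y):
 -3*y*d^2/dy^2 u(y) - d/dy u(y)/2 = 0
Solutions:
 u(y) = C1 + C2*y^(5/6)


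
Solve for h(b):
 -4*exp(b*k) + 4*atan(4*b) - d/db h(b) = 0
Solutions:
 h(b) = C1 + 4*b*atan(4*b) - 4*Piecewise((exp(b*k)/k, Ne(k, 0)), (b, True)) - log(16*b^2 + 1)/2


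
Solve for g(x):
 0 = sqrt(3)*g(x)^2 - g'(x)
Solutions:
 g(x) = -1/(C1 + sqrt(3)*x)


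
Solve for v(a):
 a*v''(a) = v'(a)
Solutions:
 v(a) = C1 + C2*a^2


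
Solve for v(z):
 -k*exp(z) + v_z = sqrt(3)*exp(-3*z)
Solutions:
 v(z) = C1 + k*exp(z) - sqrt(3)*exp(-3*z)/3


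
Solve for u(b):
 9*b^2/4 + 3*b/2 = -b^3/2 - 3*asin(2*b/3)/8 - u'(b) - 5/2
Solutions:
 u(b) = C1 - b^4/8 - 3*b^3/4 - 3*b^2/4 - 3*b*asin(2*b/3)/8 - 5*b/2 - 3*sqrt(9 - 4*b^2)/16


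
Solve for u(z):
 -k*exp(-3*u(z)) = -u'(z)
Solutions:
 u(z) = log(C1 + 3*k*z)/3
 u(z) = log((-3^(1/3) - 3^(5/6)*I)*(C1 + k*z)^(1/3)/2)
 u(z) = log((-3^(1/3) + 3^(5/6)*I)*(C1 + k*z)^(1/3)/2)


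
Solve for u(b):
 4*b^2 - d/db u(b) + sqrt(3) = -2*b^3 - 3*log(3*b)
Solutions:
 u(b) = C1 + b^4/2 + 4*b^3/3 + 3*b*log(b) - 3*b + sqrt(3)*b + b*log(27)


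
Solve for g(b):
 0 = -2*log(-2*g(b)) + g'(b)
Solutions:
 -Integral(1/(log(-_y) + log(2)), (_y, g(b)))/2 = C1 - b


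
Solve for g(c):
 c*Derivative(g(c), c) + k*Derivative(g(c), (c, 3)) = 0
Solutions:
 g(c) = C1 + Integral(C2*airyai(c*(-1/k)^(1/3)) + C3*airybi(c*(-1/k)^(1/3)), c)


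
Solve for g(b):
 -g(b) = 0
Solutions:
 g(b) = 0


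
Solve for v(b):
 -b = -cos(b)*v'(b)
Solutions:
 v(b) = C1 + Integral(b/cos(b), b)


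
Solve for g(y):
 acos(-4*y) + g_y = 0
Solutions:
 g(y) = C1 - y*acos(-4*y) - sqrt(1 - 16*y^2)/4


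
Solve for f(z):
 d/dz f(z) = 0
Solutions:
 f(z) = C1


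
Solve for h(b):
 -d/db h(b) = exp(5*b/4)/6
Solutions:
 h(b) = C1 - 2*exp(5*b/4)/15


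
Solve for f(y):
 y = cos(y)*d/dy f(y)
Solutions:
 f(y) = C1 + Integral(y/cos(y), y)


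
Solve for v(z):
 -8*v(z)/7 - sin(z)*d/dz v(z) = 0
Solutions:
 v(z) = C1*(cos(z) + 1)^(4/7)/(cos(z) - 1)^(4/7)


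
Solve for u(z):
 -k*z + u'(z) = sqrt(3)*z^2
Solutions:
 u(z) = C1 + k*z^2/2 + sqrt(3)*z^3/3


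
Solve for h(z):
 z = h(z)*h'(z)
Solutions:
 h(z) = -sqrt(C1 + z^2)
 h(z) = sqrt(C1 + z^2)


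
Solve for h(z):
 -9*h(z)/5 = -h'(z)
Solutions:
 h(z) = C1*exp(9*z/5)


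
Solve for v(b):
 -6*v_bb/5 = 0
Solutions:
 v(b) = C1 + C2*b


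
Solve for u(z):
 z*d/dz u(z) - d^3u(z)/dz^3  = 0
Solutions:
 u(z) = C1 + Integral(C2*airyai(z) + C3*airybi(z), z)


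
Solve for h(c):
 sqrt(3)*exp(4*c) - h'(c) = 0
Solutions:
 h(c) = C1 + sqrt(3)*exp(4*c)/4


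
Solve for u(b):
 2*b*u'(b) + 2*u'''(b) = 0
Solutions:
 u(b) = C1 + Integral(C2*airyai(-b) + C3*airybi(-b), b)


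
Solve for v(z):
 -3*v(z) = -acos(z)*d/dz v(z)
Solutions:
 v(z) = C1*exp(3*Integral(1/acos(z), z))


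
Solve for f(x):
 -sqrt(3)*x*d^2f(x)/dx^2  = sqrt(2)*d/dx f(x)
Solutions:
 f(x) = C1 + C2*x^(1 - sqrt(6)/3)


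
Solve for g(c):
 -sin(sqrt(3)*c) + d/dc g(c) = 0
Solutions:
 g(c) = C1 - sqrt(3)*cos(sqrt(3)*c)/3


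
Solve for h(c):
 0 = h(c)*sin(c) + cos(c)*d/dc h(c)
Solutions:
 h(c) = C1*cos(c)


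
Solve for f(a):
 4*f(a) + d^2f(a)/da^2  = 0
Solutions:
 f(a) = C1*sin(2*a) + C2*cos(2*a)


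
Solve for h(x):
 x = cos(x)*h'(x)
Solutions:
 h(x) = C1 + Integral(x/cos(x), x)


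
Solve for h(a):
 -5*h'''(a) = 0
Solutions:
 h(a) = C1 + C2*a + C3*a^2


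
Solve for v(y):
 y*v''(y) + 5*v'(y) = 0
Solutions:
 v(y) = C1 + C2/y^4


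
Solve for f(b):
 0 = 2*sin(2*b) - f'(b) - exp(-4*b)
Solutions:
 f(b) = C1 - cos(2*b) + exp(-4*b)/4


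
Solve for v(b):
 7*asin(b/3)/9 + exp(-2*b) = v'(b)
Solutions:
 v(b) = C1 + 7*b*asin(b/3)/9 + 7*sqrt(9 - b^2)/9 - exp(-2*b)/2


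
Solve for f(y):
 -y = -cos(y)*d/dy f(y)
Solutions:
 f(y) = C1 + Integral(y/cos(y), y)


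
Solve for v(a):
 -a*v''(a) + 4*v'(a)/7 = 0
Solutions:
 v(a) = C1 + C2*a^(11/7)


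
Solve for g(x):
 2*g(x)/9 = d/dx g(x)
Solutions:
 g(x) = C1*exp(2*x/9)


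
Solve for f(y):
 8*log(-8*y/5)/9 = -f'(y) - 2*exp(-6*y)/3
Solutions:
 f(y) = C1 - 8*y*log(-y)/9 + 8*y*(-3*log(2) + 1 + log(5))/9 + exp(-6*y)/9


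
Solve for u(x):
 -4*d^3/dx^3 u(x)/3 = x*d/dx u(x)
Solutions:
 u(x) = C1 + Integral(C2*airyai(-6^(1/3)*x/2) + C3*airybi(-6^(1/3)*x/2), x)


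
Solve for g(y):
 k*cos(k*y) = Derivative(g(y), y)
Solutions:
 g(y) = C1 + sin(k*y)


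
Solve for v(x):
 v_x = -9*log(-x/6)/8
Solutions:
 v(x) = C1 - 9*x*log(-x)/8 + 9*x*(1 + log(6))/8


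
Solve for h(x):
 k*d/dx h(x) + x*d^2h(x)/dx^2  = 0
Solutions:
 h(x) = C1 + x^(1 - re(k))*(C2*sin(log(x)*Abs(im(k))) + C3*cos(log(x)*im(k)))


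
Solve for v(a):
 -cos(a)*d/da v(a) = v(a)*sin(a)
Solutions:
 v(a) = C1*cos(a)


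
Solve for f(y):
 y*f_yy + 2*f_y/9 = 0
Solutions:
 f(y) = C1 + C2*y^(7/9)


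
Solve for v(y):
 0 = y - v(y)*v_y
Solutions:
 v(y) = -sqrt(C1 + y^2)
 v(y) = sqrt(C1 + y^2)


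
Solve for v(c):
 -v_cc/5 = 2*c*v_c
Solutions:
 v(c) = C1 + C2*erf(sqrt(5)*c)


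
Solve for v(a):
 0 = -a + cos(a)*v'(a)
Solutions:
 v(a) = C1 + Integral(a/cos(a), a)


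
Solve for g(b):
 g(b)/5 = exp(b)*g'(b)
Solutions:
 g(b) = C1*exp(-exp(-b)/5)


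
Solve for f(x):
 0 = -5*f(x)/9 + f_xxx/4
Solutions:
 f(x) = C3*exp(60^(1/3)*x/3) + (C1*sin(20^(1/3)*3^(5/6)*x/6) + C2*cos(20^(1/3)*3^(5/6)*x/6))*exp(-60^(1/3)*x/6)


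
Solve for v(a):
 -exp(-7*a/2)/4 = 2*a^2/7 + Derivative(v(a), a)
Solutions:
 v(a) = C1 - 2*a^3/21 + exp(-7*a/2)/14


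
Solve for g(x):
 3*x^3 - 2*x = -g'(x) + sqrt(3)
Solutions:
 g(x) = C1 - 3*x^4/4 + x^2 + sqrt(3)*x


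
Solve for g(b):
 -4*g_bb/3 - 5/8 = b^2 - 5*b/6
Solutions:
 g(b) = C1 + C2*b - b^4/16 + 5*b^3/48 - 15*b^2/64


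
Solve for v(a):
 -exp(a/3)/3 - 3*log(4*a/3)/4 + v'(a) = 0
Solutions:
 v(a) = C1 + 3*a*log(a)/4 + 3*a*(-log(3) - 1 + 2*log(2))/4 + exp(a/3)


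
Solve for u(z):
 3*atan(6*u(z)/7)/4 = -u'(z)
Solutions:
 Integral(1/atan(6*_y/7), (_y, u(z))) = C1 - 3*z/4


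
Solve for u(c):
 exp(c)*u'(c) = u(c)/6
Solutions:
 u(c) = C1*exp(-exp(-c)/6)


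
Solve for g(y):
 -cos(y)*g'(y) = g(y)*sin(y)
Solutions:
 g(y) = C1*cos(y)


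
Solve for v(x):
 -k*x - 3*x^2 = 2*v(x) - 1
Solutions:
 v(x) = -k*x/2 - 3*x^2/2 + 1/2


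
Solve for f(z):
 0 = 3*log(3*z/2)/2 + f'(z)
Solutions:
 f(z) = C1 - 3*z*log(z)/2 - 3*z*log(3)/2 + 3*z*log(2)/2 + 3*z/2


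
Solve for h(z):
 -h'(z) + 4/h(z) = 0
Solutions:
 h(z) = -sqrt(C1 + 8*z)
 h(z) = sqrt(C1 + 8*z)


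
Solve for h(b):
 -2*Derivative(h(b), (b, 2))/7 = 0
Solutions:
 h(b) = C1 + C2*b


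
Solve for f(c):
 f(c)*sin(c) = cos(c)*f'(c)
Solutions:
 f(c) = C1/cos(c)


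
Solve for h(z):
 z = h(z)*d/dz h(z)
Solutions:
 h(z) = -sqrt(C1 + z^2)
 h(z) = sqrt(C1 + z^2)


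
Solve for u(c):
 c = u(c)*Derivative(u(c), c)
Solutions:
 u(c) = -sqrt(C1 + c^2)
 u(c) = sqrt(C1 + c^2)


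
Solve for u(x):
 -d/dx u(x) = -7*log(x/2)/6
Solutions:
 u(x) = C1 + 7*x*log(x)/6 - 7*x/6 - 7*x*log(2)/6


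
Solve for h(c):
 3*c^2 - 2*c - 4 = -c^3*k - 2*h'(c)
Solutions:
 h(c) = C1 - c^4*k/8 - c^3/2 + c^2/2 + 2*c


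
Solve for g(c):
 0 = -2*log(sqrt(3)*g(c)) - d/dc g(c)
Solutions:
 Integral(1/(2*log(_y) + log(3)), (_y, g(c))) = C1 - c


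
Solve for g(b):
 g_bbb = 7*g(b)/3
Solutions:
 g(b) = C3*exp(3^(2/3)*7^(1/3)*b/3) + (C1*sin(3^(1/6)*7^(1/3)*b/2) + C2*cos(3^(1/6)*7^(1/3)*b/2))*exp(-3^(2/3)*7^(1/3)*b/6)


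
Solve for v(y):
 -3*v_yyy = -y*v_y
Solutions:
 v(y) = C1 + Integral(C2*airyai(3^(2/3)*y/3) + C3*airybi(3^(2/3)*y/3), y)


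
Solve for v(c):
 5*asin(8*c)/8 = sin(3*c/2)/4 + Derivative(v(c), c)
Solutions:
 v(c) = C1 + 5*c*asin(8*c)/8 + 5*sqrt(1 - 64*c^2)/64 + cos(3*c/2)/6


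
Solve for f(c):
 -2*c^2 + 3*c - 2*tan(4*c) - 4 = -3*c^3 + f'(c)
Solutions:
 f(c) = C1 + 3*c^4/4 - 2*c^3/3 + 3*c^2/2 - 4*c + log(cos(4*c))/2


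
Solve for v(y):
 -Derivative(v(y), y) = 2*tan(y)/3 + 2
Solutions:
 v(y) = C1 - 2*y + 2*log(cos(y))/3


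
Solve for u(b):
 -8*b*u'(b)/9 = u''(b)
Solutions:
 u(b) = C1 + C2*erf(2*b/3)


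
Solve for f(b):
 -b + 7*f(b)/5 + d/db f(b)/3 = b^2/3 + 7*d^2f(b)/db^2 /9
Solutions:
 f(b) = C1*exp(3*b*(5 - sqrt(1005))/70) + C2*exp(3*b*(5 + sqrt(1005))/70) + 5*b^2/21 + 265*b/441 + 125/1029


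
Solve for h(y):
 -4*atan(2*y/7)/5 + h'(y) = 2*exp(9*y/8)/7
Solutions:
 h(y) = C1 + 4*y*atan(2*y/7)/5 + 16*exp(9*y/8)/63 - 7*log(4*y^2 + 49)/5


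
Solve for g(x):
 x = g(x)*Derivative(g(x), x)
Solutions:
 g(x) = -sqrt(C1 + x^2)
 g(x) = sqrt(C1 + x^2)


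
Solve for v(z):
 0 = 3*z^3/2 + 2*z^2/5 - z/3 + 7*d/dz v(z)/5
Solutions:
 v(z) = C1 - 15*z^4/56 - 2*z^3/21 + 5*z^2/42


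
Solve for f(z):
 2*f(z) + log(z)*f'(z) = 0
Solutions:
 f(z) = C1*exp(-2*li(z))


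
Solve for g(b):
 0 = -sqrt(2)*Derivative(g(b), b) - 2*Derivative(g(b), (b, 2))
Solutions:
 g(b) = C1 + C2*exp(-sqrt(2)*b/2)


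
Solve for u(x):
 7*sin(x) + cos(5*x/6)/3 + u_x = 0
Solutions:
 u(x) = C1 - 2*sin(5*x/6)/5 + 7*cos(x)


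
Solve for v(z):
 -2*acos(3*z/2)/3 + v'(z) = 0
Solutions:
 v(z) = C1 + 2*z*acos(3*z/2)/3 - 2*sqrt(4 - 9*z^2)/9


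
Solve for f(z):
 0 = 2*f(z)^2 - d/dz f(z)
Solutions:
 f(z) = -1/(C1 + 2*z)


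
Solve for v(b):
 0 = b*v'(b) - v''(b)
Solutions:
 v(b) = C1 + C2*erfi(sqrt(2)*b/2)


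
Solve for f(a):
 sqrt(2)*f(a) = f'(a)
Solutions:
 f(a) = C1*exp(sqrt(2)*a)


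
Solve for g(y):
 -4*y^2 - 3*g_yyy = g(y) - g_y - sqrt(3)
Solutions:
 g(y) = C1*exp(2^(1/3)*y*(2/(sqrt(77) + 9)^(1/3) + 2^(1/3)*(sqrt(77) + 9)^(1/3))/12)*sin(2^(1/3)*sqrt(3)*y*(-2^(1/3)*(sqrt(77) + 9)^(1/3) + 2/(sqrt(77) + 9)^(1/3))/12) + C2*exp(2^(1/3)*y*(2/(sqrt(77) + 9)^(1/3) + 2^(1/3)*(sqrt(77) + 9)^(1/3))/12)*cos(2^(1/3)*sqrt(3)*y*(-2^(1/3)*(sqrt(77) + 9)^(1/3) + 2/(sqrt(77) + 9)^(1/3))/12) + C3*exp(-2^(1/3)*y*(2/(sqrt(77) + 9)^(1/3) + 2^(1/3)*(sqrt(77) + 9)^(1/3))/6) - 4*y^2 - 8*y - 8 + sqrt(3)


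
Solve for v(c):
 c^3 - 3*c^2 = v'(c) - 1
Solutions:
 v(c) = C1 + c^4/4 - c^3 + c


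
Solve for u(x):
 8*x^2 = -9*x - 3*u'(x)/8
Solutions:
 u(x) = C1 - 64*x^3/9 - 12*x^2


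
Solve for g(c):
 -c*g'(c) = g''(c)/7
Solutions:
 g(c) = C1 + C2*erf(sqrt(14)*c/2)


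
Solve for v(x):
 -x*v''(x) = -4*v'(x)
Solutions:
 v(x) = C1 + C2*x^5


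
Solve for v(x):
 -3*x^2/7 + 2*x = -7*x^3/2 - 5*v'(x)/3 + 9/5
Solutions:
 v(x) = C1 - 21*x^4/40 + 3*x^3/35 - 3*x^2/5 + 27*x/25


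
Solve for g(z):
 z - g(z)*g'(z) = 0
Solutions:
 g(z) = -sqrt(C1 + z^2)
 g(z) = sqrt(C1 + z^2)


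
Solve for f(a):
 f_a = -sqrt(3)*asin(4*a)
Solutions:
 f(a) = C1 - sqrt(3)*(a*asin(4*a) + sqrt(1 - 16*a^2)/4)


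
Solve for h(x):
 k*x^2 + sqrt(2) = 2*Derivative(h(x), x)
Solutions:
 h(x) = C1 + k*x^3/6 + sqrt(2)*x/2


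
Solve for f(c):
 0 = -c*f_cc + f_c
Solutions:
 f(c) = C1 + C2*c^2


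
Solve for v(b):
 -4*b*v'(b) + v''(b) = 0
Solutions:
 v(b) = C1 + C2*erfi(sqrt(2)*b)


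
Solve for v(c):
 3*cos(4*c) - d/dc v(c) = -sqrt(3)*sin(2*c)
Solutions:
 v(c) = C1 + 3*sin(4*c)/4 - sqrt(3)*cos(2*c)/2


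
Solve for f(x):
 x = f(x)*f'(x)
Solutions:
 f(x) = -sqrt(C1 + x^2)
 f(x) = sqrt(C1 + x^2)


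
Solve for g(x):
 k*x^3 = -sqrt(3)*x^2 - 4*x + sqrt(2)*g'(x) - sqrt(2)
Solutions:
 g(x) = C1 + sqrt(2)*k*x^4/8 + sqrt(6)*x^3/6 + sqrt(2)*x^2 + x


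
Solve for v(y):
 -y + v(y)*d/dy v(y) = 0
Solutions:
 v(y) = -sqrt(C1 + y^2)
 v(y) = sqrt(C1 + y^2)


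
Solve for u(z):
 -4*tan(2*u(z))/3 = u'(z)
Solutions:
 u(z) = -asin(C1*exp(-8*z/3))/2 + pi/2
 u(z) = asin(C1*exp(-8*z/3))/2


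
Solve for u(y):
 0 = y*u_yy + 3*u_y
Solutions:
 u(y) = C1 + C2/y^2


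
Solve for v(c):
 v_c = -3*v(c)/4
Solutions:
 v(c) = C1*exp(-3*c/4)


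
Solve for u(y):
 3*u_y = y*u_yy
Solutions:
 u(y) = C1 + C2*y^4


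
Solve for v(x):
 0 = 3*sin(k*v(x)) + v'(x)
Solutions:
 v(x) = Piecewise((-acos(-exp(2*C1*k)/(exp(2*C1*k) - exp(6*k*x)) - exp(6*k*x)/(exp(2*C1*k) - exp(6*k*x)))/k + 2*pi/k, Ne(k, 0)), (nan, True))
 v(x) = Piecewise((acos(-exp(2*C1*k)/(exp(2*C1*k) - exp(6*k*x)) - exp(6*k*x)/(exp(2*C1*k) - exp(6*k*x)))/k, Ne(k, 0)), (nan, True))


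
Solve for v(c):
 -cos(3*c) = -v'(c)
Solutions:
 v(c) = C1 + sin(3*c)/3


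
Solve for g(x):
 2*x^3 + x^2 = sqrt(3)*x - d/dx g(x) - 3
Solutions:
 g(x) = C1 - x^4/2 - x^3/3 + sqrt(3)*x^2/2 - 3*x


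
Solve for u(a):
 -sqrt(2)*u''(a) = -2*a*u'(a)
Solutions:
 u(a) = C1 + C2*erfi(2^(3/4)*a/2)


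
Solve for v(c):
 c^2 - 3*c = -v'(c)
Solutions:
 v(c) = C1 - c^3/3 + 3*c^2/2


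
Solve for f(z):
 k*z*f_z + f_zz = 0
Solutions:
 f(z) = Piecewise((-sqrt(2)*sqrt(pi)*C1*erf(sqrt(2)*sqrt(k)*z/2)/(2*sqrt(k)) - C2, (k > 0) | (k < 0)), (-C1*z - C2, True))


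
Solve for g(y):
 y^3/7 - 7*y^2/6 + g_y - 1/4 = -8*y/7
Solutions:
 g(y) = C1 - y^4/28 + 7*y^3/18 - 4*y^2/7 + y/4


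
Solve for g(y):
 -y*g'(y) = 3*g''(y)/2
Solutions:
 g(y) = C1 + C2*erf(sqrt(3)*y/3)


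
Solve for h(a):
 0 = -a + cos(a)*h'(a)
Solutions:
 h(a) = C1 + Integral(a/cos(a), a)


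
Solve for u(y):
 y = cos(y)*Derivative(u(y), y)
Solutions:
 u(y) = C1 + Integral(y/cos(y), y)


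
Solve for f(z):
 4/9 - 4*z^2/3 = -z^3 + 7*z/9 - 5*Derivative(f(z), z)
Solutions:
 f(z) = C1 - z^4/20 + 4*z^3/45 + 7*z^2/90 - 4*z/45


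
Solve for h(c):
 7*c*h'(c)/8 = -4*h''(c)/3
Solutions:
 h(c) = C1 + C2*erf(sqrt(21)*c/8)


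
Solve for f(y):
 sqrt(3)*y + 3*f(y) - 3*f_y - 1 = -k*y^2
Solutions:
 f(y) = C1*exp(y) - k*y^2/3 - 2*k*y/3 - 2*k/3 - sqrt(3)*y/3 - sqrt(3)/3 + 1/3


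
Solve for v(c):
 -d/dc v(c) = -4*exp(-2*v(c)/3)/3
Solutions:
 v(c) = 3*log(-sqrt(C1 + 4*c)) - 3*log(3) + 3*log(2)/2
 v(c) = 3*log(C1 + 4*c)/2 - 3*log(3) + 3*log(2)/2


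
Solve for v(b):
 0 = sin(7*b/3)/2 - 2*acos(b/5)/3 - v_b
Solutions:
 v(b) = C1 - 2*b*acos(b/5)/3 + 2*sqrt(25 - b^2)/3 - 3*cos(7*b/3)/14


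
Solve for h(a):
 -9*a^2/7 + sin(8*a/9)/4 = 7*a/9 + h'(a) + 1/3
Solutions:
 h(a) = C1 - 3*a^3/7 - 7*a^2/18 - a/3 - 9*cos(8*a/9)/32


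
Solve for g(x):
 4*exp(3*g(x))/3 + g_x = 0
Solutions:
 g(x) = log((-1 - sqrt(3)*I)*(1/(C1 + 4*x))^(1/3)/2)
 g(x) = log((-1 + sqrt(3)*I)*(1/(C1 + 4*x))^(1/3)/2)
 g(x) = log(1/(C1 + 4*x))/3


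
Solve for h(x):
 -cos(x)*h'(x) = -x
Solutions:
 h(x) = C1 + Integral(x/cos(x), x)


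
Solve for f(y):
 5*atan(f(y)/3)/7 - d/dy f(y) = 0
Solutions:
 Integral(1/atan(_y/3), (_y, f(y))) = C1 + 5*y/7


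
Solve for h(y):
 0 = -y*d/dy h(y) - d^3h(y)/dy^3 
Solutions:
 h(y) = C1 + Integral(C2*airyai(-y) + C3*airybi(-y), y)


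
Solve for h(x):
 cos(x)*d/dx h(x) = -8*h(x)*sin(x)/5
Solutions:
 h(x) = C1*cos(x)^(8/5)


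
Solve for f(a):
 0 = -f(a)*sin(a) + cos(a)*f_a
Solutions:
 f(a) = C1/cos(a)


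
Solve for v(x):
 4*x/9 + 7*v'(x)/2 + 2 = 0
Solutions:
 v(x) = C1 - 4*x^2/63 - 4*x/7


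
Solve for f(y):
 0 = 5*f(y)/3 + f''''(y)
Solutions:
 f(y) = (C1*sin(sqrt(2)*3^(3/4)*5^(1/4)*y/6) + C2*cos(sqrt(2)*3^(3/4)*5^(1/4)*y/6))*exp(-sqrt(2)*3^(3/4)*5^(1/4)*y/6) + (C3*sin(sqrt(2)*3^(3/4)*5^(1/4)*y/6) + C4*cos(sqrt(2)*3^(3/4)*5^(1/4)*y/6))*exp(sqrt(2)*3^(3/4)*5^(1/4)*y/6)


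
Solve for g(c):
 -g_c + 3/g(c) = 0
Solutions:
 g(c) = -sqrt(C1 + 6*c)
 g(c) = sqrt(C1 + 6*c)


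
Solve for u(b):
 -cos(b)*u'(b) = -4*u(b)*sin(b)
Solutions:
 u(b) = C1/cos(b)^4


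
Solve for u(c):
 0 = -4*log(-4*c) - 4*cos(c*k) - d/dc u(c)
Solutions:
 u(c) = C1 - 4*c*log(-c) - 8*c*log(2) + 4*c - 4*Piecewise((sin(c*k)/k, Ne(k, 0)), (c, True))


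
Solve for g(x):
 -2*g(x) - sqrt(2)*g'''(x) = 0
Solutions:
 g(x) = C3*exp(-2^(1/6)*x) + (C1*sin(2^(1/6)*sqrt(3)*x/2) + C2*cos(2^(1/6)*sqrt(3)*x/2))*exp(2^(1/6)*x/2)


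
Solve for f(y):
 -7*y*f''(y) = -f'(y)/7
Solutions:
 f(y) = C1 + C2*y^(50/49)


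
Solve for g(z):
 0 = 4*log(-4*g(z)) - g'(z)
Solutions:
 -Integral(1/(log(-_y) + 2*log(2)), (_y, g(z)))/4 = C1 - z


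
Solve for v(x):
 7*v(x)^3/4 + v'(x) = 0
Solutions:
 v(x) = -sqrt(2)*sqrt(-1/(C1 - 7*x))
 v(x) = sqrt(2)*sqrt(-1/(C1 - 7*x))


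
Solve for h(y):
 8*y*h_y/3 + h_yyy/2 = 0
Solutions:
 h(y) = C1 + Integral(C2*airyai(-2*2^(1/3)*3^(2/3)*y/3) + C3*airybi(-2*2^(1/3)*3^(2/3)*y/3), y)


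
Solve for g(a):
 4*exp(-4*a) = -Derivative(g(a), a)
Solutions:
 g(a) = C1 + exp(-4*a)


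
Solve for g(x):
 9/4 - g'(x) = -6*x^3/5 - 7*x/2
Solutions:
 g(x) = C1 + 3*x^4/10 + 7*x^2/4 + 9*x/4


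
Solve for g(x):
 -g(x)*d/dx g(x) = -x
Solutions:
 g(x) = -sqrt(C1 + x^2)
 g(x) = sqrt(C1 + x^2)


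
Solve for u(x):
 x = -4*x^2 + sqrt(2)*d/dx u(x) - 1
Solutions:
 u(x) = C1 + 2*sqrt(2)*x^3/3 + sqrt(2)*x^2/4 + sqrt(2)*x/2


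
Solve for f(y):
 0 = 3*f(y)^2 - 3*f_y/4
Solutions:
 f(y) = -1/(C1 + 4*y)


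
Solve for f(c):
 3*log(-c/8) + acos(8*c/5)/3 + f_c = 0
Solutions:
 f(c) = C1 - 3*c*log(-c) - c*acos(8*c/5)/3 + 3*c + 9*c*log(2) + sqrt(25 - 64*c^2)/24


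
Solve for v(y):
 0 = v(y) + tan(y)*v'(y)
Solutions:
 v(y) = C1/sin(y)


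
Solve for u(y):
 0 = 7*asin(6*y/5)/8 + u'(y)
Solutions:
 u(y) = C1 - 7*y*asin(6*y/5)/8 - 7*sqrt(25 - 36*y^2)/48


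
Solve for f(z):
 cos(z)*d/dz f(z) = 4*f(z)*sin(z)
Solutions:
 f(z) = C1/cos(z)^4


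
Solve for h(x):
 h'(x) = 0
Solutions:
 h(x) = C1


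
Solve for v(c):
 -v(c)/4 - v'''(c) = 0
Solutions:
 v(c) = C3*exp(-2^(1/3)*c/2) + (C1*sin(2^(1/3)*sqrt(3)*c/4) + C2*cos(2^(1/3)*sqrt(3)*c/4))*exp(2^(1/3)*c/4)


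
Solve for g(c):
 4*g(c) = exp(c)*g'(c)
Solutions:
 g(c) = C1*exp(-4*exp(-c))


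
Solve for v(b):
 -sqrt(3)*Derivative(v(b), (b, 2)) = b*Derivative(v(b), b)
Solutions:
 v(b) = C1 + C2*erf(sqrt(2)*3^(3/4)*b/6)


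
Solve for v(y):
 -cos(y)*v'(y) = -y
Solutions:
 v(y) = C1 + Integral(y/cos(y), y)


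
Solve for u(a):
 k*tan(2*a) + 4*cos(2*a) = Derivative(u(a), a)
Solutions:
 u(a) = C1 - k*log(cos(2*a))/2 + 2*sin(2*a)


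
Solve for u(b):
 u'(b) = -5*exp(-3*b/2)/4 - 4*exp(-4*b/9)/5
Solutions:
 u(b) = C1 + 5*exp(-3*b/2)/6 + 9*exp(-4*b/9)/5


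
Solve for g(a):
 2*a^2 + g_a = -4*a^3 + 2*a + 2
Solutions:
 g(a) = C1 - a^4 - 2*a^3/3 + a^2 + 2*a


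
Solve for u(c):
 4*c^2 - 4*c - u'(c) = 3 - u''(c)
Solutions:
 u(c) = C1 + C2*exp(c) + 4*c^3/3 + 2*c^2 + c


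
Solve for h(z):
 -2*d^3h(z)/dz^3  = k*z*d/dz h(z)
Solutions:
 h(z) = C1 + Integral(C2*airyai(2^(2/3)*z*(-k)^(1/3)/2) + C3*airybi(2^(2/3)*z*(-k)^(1/3)/2), z)


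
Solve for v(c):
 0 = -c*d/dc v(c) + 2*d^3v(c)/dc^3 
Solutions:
 v(c) = C1 + Integral(C2*airyai(2^(2/3)*c/2) + C3*airybi(2^(2/3)*c/2), c)


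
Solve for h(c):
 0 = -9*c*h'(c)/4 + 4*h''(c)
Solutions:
 h(c) = C1 + C2*erfi(3*sqrt(2)*c/8)


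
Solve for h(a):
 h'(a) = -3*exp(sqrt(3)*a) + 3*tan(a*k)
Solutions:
 h(a) = C1 + 3*Piecewise((-log(cos(a*k))/k, Ne(k, 0)), (0, True)) - sqrt(3)*exp(sqrt(3)*a)


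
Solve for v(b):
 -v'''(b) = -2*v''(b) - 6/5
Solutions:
 v(b) = C1 + C2*b + C3*exp(2*b) - 3*b^2/10


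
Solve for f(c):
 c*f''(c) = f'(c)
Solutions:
 f(c) = C1 + C2*c^2


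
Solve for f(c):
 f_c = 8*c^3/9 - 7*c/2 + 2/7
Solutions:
 f(c) = C1 + 2*c^4/9 - 7*c^2/4 + 2*c/7


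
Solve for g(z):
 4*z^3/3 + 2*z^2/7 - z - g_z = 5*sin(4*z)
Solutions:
 g(z) = C1 + z^4/3 + 2*z^3/21 - z^2/2 + 5*cos(4*z)/4


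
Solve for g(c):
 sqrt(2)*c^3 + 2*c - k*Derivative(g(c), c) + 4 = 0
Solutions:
 g(c) = C1 + sqrt(2)*c^4/(4*k) + c^2/k + 4*c/k


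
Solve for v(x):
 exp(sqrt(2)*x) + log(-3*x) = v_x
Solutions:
 v(x) = C1 + x*log(-x) + x*(-1 + log(3)) + sqrt(2)*exp(sqrt(2)*x)/2


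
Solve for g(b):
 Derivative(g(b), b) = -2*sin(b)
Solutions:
 g(b) = C1 + 2*cos(b)


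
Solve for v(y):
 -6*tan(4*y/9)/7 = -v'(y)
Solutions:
 v(y) = C1 - 27*log(cos(4*y/9))/14


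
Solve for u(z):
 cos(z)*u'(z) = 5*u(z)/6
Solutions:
 u(z) = C1*(sin(z) + 1)^(5/12)/(sin(z) - 1)^(5/12)


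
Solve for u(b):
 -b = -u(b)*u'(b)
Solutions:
 u(b) = -sqrt(C1 + b^2)
 u(b) = sqrt(C1 + b^2)


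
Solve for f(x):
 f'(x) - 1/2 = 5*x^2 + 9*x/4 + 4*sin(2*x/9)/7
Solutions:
 f(x) = C1 + 5*x^3/3 + 9*x^2/8 + x/2 - 18*cos(2*x/9)/7


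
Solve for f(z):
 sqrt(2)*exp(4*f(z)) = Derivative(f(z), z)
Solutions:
 f(z) = log(-(-1/(C1 + 4*sqrt(2)*z))^(1/4))
 f(z) = log(-1/(C1 + 4*sqrt(2)*z))/4
 f(z) = log(-I*(-1/(C1 + 4*sqrt(2)*z))^(1/4))
 f(z) = log(I*(-1/(C1 + 4*sqrt(2)*z))^(1/4))


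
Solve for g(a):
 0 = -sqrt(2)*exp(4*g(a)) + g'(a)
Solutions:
 g(a) = log(-(-1/(C1 + 4*sqrt(2)*a))^(1/4))
 g(a) = log(-1/(C1 + 4*sqrt(2)*a))/4
 g(a) = log(-I*(-1/(C1 + 4*sqrt(2)*a))^(1/4))
 g(a) = log(I*(-1/(C1 + 4*sqrt(2)*a))^(1/4))
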